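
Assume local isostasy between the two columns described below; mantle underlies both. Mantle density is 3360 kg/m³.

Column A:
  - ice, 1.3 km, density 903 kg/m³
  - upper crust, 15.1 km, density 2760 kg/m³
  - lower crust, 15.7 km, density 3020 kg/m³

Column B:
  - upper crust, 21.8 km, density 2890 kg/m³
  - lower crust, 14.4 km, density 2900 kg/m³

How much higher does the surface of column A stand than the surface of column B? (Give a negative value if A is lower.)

0.215 km

For any compensation level in the mantle, the mantle terms cancel and isostasy reduces to e = (Σt_A − Σt_B) − (Σ(ρt)_A − Σ(ρt)_B) / ρ_m.
Σt_A = 32.1 km; Σt_B = 36.2 km; Σ(ρt)_A = 90263.9; Σ(ρt)_B = 104762 (in km·kg/m³).
e = (32.1 − 36.2) − (90263.9 − 104762) / 3360 = 0.215 km.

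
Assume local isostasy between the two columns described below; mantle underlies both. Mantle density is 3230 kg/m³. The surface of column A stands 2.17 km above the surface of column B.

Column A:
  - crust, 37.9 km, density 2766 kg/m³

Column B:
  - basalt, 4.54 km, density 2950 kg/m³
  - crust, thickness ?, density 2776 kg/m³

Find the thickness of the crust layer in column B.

Take the compensation level at the base of the deeper column (depth z_c below the surface of column A) and equate Σ ρ_i t_i down to z_c; mantle fills any gap and the z_c terms cancel.
Column A: 37.9×2766 + (z_c − 37.9)×3230
Column B: 2.17×0 + 4.54×2950 + x×2776 + (z_c − 2.17 − 4.54 − x)×3230
The z_c×3230 term appears on both sides and cancels. Collect the known terms of each column as K = Σ(ρt)_known − 3230 × (depth of known layers): K_A = 104831.4 − 3230×37.9 = −17585.6; K_B = 13393 − 3230×(2.17 + 4.54) = −8280.3.
Balance: K_A = K_B − x×(3230 − 2776), so x = (K_B − K_A)/(3230 − 2776) = 9305.3/454 = 20.5 km.

20.5 km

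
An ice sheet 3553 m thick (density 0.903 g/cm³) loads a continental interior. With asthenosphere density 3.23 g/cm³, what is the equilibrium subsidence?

Balancing pressure at the compensation depth: the ice load ρ_ice t is balanced by mantle displaced below, ρ_m s.
s = t ρ_ice / ρ_m = 3553 m × 0.903/3.23 = 993 m.

993 m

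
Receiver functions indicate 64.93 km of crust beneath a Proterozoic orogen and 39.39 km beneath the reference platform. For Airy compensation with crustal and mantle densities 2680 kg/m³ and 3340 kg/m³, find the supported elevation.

Excess crust Δ = 64.93 km − 39.39 km = 25.54 km, split between elevation h and root r with h + r = Δ.
Airy balance ρ_c h = (ρ_m − ρ_c) r gives r = h ρ_c/(ρ_m − ρ_c), so h (1 + ρ_c/(ρ_m − ρ_c)) = Δ, i.e. h = Δ (ρ_m − ρ_c)/ρ_m.
h = 25.54 km × 660/3340 = 5.05 km.

5.05 km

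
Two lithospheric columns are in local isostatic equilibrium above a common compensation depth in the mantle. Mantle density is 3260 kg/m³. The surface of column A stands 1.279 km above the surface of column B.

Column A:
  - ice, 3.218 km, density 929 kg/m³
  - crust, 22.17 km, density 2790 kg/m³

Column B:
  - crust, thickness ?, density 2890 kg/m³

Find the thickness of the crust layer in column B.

37.2 km

Take the compensation level at the base of the deeper column (depth z_c below the surface of column A) and equate Σ ρ_i t_i down to z_c; mantle fills any gap and the z_c terms cancel.
Column A: 3.218×929 + 22.17×2790 + (z_c − 25.388)×3260
Column B: 1.279×0 + x×2890 + (z_c − 1.279 − 0 − x)×3260
The z_c×3260 term appears on both sides and cancels. Collect the known terms of each column as K = Σ(ρt)_known − 3260 × (depth of known layers): K_A = 64843.822 − 3260×25.388 = −17921.058; K_B = 0 − 3260×(1.279 + 0) = −4169.54.
Balance: K_A = K_B − x×(3260 − 2890), so x = (K_B − K_A)/(3260 − 2890) = 13751.5/370 = 37.2 km.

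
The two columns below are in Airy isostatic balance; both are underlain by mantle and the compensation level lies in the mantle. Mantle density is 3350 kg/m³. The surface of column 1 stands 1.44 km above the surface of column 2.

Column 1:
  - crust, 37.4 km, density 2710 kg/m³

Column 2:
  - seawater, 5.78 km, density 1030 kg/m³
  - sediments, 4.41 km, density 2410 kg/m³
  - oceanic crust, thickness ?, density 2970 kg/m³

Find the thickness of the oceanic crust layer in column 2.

4.1 km

Take the compensation level at the base of the deeper column (depth z_c below the surface of column 1) and equate Σ ρ_i t_i down to z_c; mantle fills any gap and the z_c terms cancel.
Column 1: 37.4×2710 + (z_c − 37.4)×3350
Column 2: 1.44×0 + 5.78×1030 + 4.41×2410 + x×2970 + (z_c − 1.44 − 10.19 − x)×3350
The z_c×3350 term appears on both sides and cancels. Collect the known terms of each column as K = Σ(ρt)_known − 3350 × (depth of known layers): K_1 = 101354 − 3350×37.4 = −23936; K_2 = 16581.5 − 3350×(1.44 + 10.19) = −22379.
Balance: K_1 = K_2 − x×(3350 − 2970), so x = (K_2 − K_1)/(3350 − 2970) = 1557/380 = 4.1 km.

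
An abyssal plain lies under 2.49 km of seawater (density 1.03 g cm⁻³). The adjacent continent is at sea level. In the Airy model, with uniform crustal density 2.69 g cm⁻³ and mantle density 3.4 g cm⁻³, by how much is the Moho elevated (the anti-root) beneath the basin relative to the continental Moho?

Balancing pressure at the compensation depth: replacing crust with seawater at the top is compensated by replacing crust with mantle at the base: d (ρ_c − ρ_w) = a (ρ_m − ρ_c).
a = d (ρ_c − ρ_w)/(ρ_m − ρ_c) = 2.49 km × 1.66/0.71 = 5.82 km.

5.82 km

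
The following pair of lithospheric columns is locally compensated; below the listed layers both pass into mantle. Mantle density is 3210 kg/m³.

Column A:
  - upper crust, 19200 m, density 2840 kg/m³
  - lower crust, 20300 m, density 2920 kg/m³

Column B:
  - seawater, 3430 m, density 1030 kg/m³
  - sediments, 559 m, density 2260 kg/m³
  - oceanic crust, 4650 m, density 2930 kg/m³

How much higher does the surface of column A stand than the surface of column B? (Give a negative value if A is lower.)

For any compensation level in the mantle, the mantle terms cancel and isostasy reduces to e = (Σt_A − Σt_B) − (Σ(ρt)_A − Σ(ρt)_B) / ρ_m.
Σt_A = 39500 m; Σt_B = 8639 m; Σ(ρt)_A = 113804000; Σ(ρt)_B = 18420740 (in m·kg/m³).
e = (39500 − 8639) − (113804000 − 18420740) / 3210 = 1150 m.

1150 m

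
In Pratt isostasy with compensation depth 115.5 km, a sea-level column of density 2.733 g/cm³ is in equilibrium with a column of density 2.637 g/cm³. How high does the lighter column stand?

4.2 km

ρ_ref D = ρ (D + h) → h = D (ρ_ref − ρ)/ρ.
h = 115.5 km × (2.733 − 2.637)/2.637 = 4.2 km.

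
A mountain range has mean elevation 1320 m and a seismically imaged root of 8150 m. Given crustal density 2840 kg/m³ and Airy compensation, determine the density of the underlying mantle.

Airy balance: ρ_c h = (ρ_m − ρ_c) r → ρ_m = ρ_c (1 + h/r).
ρ_m = 2840 × (1 + 1320 m/8150 m) = 3300 kg/m³.

3300 kg/m³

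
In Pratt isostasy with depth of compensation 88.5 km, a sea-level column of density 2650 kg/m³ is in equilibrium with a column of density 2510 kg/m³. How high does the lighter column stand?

4.94 km

ρ_ref D = ρ (D + h) → h = D (ρ_ref − ρ)/ρ.
h = 88.5 km × (2650 − 2510)/2510 = 4.94 km.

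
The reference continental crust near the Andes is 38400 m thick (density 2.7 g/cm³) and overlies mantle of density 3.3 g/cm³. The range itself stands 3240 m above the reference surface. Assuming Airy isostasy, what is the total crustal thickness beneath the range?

56200 m

Root depth r = h ρ_c / (ρ_m − ρ_c) = 3240 m × 2.7 / 0.6 = 14580 m.
Total thickness = T + h + r = 38400 m + 3240 m + 14580 m = 56200 m.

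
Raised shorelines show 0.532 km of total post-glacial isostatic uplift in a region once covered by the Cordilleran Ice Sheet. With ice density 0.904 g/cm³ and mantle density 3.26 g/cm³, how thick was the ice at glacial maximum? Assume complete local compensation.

1.92 km

u = t ρ_ice/ρ_m → t = u ρ_m/ρ_ice = 0.532 km × 3.26/0.904 = 1.92 km.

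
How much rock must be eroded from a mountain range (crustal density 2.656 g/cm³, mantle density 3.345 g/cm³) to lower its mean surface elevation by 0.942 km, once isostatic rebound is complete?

Net drop Δ = e − u = e − e ρ_c/ρ_m = e (ρ_m − ρ_c)/ρ_m.
e = Δ ρ_m/(ρ_m − ρ_c) = 0.942 km × 3.345/0.689 = 4.57 km.

4.57 km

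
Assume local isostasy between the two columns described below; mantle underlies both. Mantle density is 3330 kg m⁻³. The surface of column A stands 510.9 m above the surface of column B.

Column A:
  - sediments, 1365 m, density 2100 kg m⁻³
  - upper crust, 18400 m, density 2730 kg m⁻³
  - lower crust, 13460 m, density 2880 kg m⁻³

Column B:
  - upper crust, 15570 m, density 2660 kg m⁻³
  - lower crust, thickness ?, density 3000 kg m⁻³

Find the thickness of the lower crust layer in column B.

Take the compensation level at the base of the deeper column (depth z_c below the surface of column A) and equate Σ ρ_i t_i down to z_c; mantle fills any gap and the z_c terms cancel.
Column A: 1365×2100 + 18400×2730 + 13460×2880 + (z_c − 33225)×3330
Column B: 510.9×0 + 15570×2660 + x×3000 + (z_c − 510.9 − 15570 − x)×3330
The z_c×3330 term appears on both sides and cancels. Collect the known terms of each column as K = Σ(ρt)_known − 3330 × (depth of known layers): K_A = 91863300 − 3330×33225 = −18775950; K_B = 41416200 − 3330×(510.9 + 15570) = −12133197.
Balance: K_A = K_B − x×(3330 − 3000), so x = (K_B − K_A)/(3330 − 3000) = 6642750/330 = 20100 m.

20100 m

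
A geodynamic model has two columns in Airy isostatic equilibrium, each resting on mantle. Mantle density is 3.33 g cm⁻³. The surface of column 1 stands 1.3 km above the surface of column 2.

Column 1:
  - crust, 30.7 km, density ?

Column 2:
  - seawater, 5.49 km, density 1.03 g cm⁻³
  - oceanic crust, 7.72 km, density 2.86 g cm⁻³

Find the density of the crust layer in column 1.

Take the compensation level at the base of the deeper column (depth z_c below the surface of column 1) and equate Σ ρ_i t_i down to z_c; mantle fills any gap and the z_c terms cancel.
Column 1: 30.7×ρ + (z_c − 30.7)×3.33
Column 2: 1.3×0 + 5.49×1.03 + 7.72×2.86 + (z_c − 1.3 − 13.21)×3.33
The z_c×3.33 term appears on both sides and cancels. Collect the known terms of each column as K = Σ(ρt)_known − 3.33 × (depth of known layers): K_1 = 0 − 3.33×30.7 = −102.231; K_2 = 27.7339 − 3.33×(1.3 + 13.21) = −20.5844.
Balance: K_1 + 30.7×ρ = K_2, so ρ = (K_2 − K_1)/30.7 = 81.6466/30.7 = 2.66 g cm⁻³.

2.66 g cm⁻³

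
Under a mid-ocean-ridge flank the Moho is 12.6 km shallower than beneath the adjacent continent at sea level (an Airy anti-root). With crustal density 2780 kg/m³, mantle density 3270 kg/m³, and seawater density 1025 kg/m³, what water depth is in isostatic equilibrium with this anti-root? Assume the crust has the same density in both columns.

Replacing a thickness d of crust by seawater at the top must be balanced by replacing crust with mantle at the base: d (ρ_c − ρ_w) = a (ρ_m − ρ_c).
d = a (ρ_m − ρ_c)/(ρ_c − ρ_w) = 12.6 km × 490/1755 = 3.52 km.

3.52 km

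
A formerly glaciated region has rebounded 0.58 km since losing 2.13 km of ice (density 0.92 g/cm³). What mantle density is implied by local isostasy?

3.38 g/cm³

ρ_m = ρ_ice t / u = 0.92 × 2.13 km/0.58 km = 3.38 g/cm³.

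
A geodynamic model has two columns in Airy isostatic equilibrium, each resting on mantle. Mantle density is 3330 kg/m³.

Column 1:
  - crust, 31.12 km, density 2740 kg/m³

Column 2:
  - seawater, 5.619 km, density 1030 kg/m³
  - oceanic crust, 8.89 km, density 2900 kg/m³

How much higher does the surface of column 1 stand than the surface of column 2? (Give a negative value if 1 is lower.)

For any compensation level in the mantle, the mantle terms cancel and isostasy reduces to e = (Σt_1 − Σt_2) − (Σ(ρt)_1 − Σ(ρt)_2) / ρ_m.
Σt_1 = 31.12 km; Σt_2 = 14.509 km; Σ(ρt)_1 = 85268.8; Σ(ρt)_2 = 31568.57 (in km·kg/m³).
e = (31.12 − 14.509) − (85268.8 − 31568.57) / 3330 = 0.485 km.

0.485 km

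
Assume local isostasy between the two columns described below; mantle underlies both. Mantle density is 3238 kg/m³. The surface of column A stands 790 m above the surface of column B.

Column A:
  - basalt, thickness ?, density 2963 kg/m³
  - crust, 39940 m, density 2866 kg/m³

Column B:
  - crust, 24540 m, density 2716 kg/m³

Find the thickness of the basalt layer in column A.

Take the compensation level at the base of the deeper column (depth z_c below the surface of column A) and equate Σ ρ_i t_i down to z_c; mantle fills any gap and the z_c terms cancel.
Column A: x×2963 + 39940×2866 + (z_c − 39940 − x)×3238
Column B: 790×0 + 24540×2716 + (z_c − 790 − 24540)×3238
The z_c×3238 term appears on both sides and cancels. Collect the known terms of each column as K = Σ(ρt)_known − 3238 × (depth of known layers): K_A = 114468040 − 3238×39940 = −14857680; K_B = 66650640 − 3238×(790 + 24540) = −15367900.
Balance: K_A − x×(3238 − 2963) = K_B, so x = (K_A − K_B)/(3238 − 2963) = 510220/275 = 1860 m.

1860 m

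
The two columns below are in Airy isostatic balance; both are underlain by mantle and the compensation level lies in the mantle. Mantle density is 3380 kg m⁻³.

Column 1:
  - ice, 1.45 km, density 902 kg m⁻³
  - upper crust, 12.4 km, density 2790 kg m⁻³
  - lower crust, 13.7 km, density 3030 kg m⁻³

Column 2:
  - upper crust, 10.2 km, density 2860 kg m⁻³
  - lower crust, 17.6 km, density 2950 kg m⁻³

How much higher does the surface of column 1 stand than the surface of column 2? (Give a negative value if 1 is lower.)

For any compensation level in the mantle, the mantle terms cancel and isostasy reduces to e = (Σt_1 − Σt_2) − (Σ(ρt)_1 − Σ(ρt)_2) / ρ_m.
Σt_1 = 27.55 km; Σt_2 = 27.8 km; Σ(ρt)_1 = 77414.9; Σ(ρt)_2 = 81092 (in km·kg m⁻³).
e = (27.55 − 27.8) − (77414.9 − 81092) / 3380 = 0.838 km.

0.838 km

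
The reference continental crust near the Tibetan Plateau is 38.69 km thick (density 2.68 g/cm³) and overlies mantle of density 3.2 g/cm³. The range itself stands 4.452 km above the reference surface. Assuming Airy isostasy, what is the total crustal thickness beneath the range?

66.1 km

Root depth r = h ρ_c / (ρ_m − ρ_c) = 4.452 km × 2.68 / 0.52 = 22.94 km.
Total thickness = T + h + r = 38.69 km + 4.452 km + 22.94 km = 66.1 km.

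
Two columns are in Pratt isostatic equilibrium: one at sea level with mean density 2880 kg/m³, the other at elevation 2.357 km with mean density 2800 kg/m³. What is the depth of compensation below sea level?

82.5 km

ρ_ref D = ρ (D + h) → D (ρ_ref − ρ) = ρ h.
D = ρ h/(ρ_ref − ρ) = 2800 × 2.357 km/(2880 − 2800) = 82.5 km.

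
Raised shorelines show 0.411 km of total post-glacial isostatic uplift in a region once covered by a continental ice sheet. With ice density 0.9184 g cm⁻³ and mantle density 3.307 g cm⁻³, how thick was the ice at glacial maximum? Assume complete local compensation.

u = t ρ_ice/ρ_m → t = u ρ_m/ρ_ice = 0.411 km × 3.307/0.9184 = 1.48 km.

1.48 km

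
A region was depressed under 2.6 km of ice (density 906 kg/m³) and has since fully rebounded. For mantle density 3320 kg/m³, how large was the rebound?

0.71 km

Removing the load lets mantle flow back in; uplift u satisfies ρ_ice t = ρ_m u.
u = t ρ_ice/ρ_m = 2.6 km × 906/3320 = 0.71 km.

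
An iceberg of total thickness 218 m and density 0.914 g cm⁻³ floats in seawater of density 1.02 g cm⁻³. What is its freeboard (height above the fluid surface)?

Floating equilibrium: submerged depth d = t ρ_obj/ρ_fluid = 218 m × 0.914/1.02 = 195.3 m.
Freeboard = t − d = 218 m − 195.3 m = 22.7 m.

22.7 m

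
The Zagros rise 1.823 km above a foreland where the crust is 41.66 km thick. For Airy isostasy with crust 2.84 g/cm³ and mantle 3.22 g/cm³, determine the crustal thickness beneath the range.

Root depth r = h ρ_c / (ρ_m − ρ_c) = 1.823 km × 2.84 / 0.38 = 13.62 km.
Total thickness = T + h + r = 41.66 km + 1.823 km + 13.62 km = 57.1 km.

57.1 km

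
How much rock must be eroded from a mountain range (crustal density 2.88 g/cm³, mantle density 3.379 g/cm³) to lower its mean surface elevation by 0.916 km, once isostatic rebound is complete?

6.2 km

Net drop Δ = e − u = e − e ρ_c/ρ_m = e (ρ_m − ρ_c)/ρ_m.
e = Δ ρ_m/(ρ_m − ρ_c) = 0.916 km × 3.379/0.499 = 6.2 km.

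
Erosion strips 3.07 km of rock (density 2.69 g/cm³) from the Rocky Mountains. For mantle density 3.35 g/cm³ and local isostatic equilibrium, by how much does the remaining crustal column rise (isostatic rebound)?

Unloading: uplift u = e ρ_c/ρ_m = 3.07 km × 2.69/3.35 = 2.47 km.

2.47 km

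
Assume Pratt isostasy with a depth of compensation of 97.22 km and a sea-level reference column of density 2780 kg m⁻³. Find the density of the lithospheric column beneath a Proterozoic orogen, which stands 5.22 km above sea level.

2640 kg m⁻³

Pratt balance: ρ_ref D = ρ (D + h).
ρ = ρ_ref D/(D + h) = 2780 × 97.22 km/(97.22 km + 5.22 km) = 2640 kg m⁻³.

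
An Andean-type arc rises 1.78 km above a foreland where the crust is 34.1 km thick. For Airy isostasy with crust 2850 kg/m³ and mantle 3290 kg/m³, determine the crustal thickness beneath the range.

Root depth r = h ρ_c / (ρ_m − ρ_c) = 1.78 km × 2850 / 440 = 11.53 km.
Total thickness = T + h + r = 34.1 km + 1.78 km + 11.53 km = 47.4 km.

47.4 km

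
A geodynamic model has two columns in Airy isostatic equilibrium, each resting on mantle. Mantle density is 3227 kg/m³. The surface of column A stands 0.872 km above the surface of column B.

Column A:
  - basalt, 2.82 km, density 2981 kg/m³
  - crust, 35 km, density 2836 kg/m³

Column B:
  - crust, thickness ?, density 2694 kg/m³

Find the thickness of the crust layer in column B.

Take the compensation level at the base of the deeper column (depth z_c below the surface of column A) and equate Σ ρ_i t_i down to z_c; mantle fills any gap and the z_c terms cancel.
Column A: 2.82×2981 + 35×2836 + (z_c − 37.82)×3227
Column B: 0.872×0 + x×2694 + (z_c − 0.872 − 0 − x)×3227
The z_c×3227 term appears on both sides and cancels. Collect the known terms of each column as K = Σ(ρt)_known − 3227 × (depth of known layers): K_A = 107666.42 − 3227×37.82 = −14378.72; K_B = 0 − 3227×(0.872 + 0) = −2813.944.
Balance: K_A = K_B − x×(3227 − 2694), so x = (K_B − K_A)/(3227 − 2694) = 11564.8/533 = 21.7 km.

21.7 km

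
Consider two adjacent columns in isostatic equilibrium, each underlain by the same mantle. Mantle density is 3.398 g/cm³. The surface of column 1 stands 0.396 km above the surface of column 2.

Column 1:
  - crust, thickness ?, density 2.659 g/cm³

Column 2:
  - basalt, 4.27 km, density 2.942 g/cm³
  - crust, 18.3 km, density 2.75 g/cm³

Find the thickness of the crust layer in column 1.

Take the compensation level at the base of the deeper column (depth z_c below the surface of column 1) and equate Σ ρ_i t_i down to z_c; mantle fills any gap and the z_c terms cancel.
Column 1: x×2.659 + (z_c − 0 − x)×3.398
Column 2: 0.396×0 + 4.27×2.942 + 18.3×2.75 + (z_c − 0.396 − 22.57)×3.398
The z_c×3.398 term appears on both sides and cancels. Collect the known terms of each column as K = Σ(ρt)_known − 3.398 × (depth of known layers): K_1 = 0 − 3.398×0 = 0; K_2 = 62.88734 − 3.398×(0.396 + 22.57) = −15.151128.
Balance: K_1 − x×(3.398 − 2.659) = K_2, so x = (K_1 − K_2)/(3.398 − 2.659) = 15.1511/0.739 = 20.5 km.

20.5 km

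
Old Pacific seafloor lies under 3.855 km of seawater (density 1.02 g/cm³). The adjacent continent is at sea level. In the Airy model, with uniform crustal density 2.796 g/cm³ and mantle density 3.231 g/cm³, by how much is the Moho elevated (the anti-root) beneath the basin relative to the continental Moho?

15.7 km

Isostatic balance requires: replacing crust with seawater at the top is compensated by replacing crust with mantle at the base: d (ρ_c − ρ_w) = a (ρ_m − ρ_c).
a = d (ρ_c − ρ_w)/(ρ_m − ρ_c) = 3.855 km × 1.776/0.435 = 15.7 km.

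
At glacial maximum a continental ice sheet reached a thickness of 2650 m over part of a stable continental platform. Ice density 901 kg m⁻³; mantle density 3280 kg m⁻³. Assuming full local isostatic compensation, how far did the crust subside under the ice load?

728 m

By Archimedes' principle applied to the lithosphere: the ice load ρ_ice t is balanced by mantle displaced below, ρ_m s.
s = t ρ_ice / ρ_m = 2650 m × 901/3280 = 728 m.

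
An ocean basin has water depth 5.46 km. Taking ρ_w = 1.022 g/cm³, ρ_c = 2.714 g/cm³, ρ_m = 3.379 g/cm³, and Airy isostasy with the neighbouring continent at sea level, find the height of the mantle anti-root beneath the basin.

Balancing pressure at the compensation depth: replacing crust with seawater at the top is compensated by replacing crust with mantle at the base: d (ρ_c − ρ_w) = a (ρ_m − ρ_c).
a = d (ρ_c − ρ_w)/(ρ_m − ρ_c) = 5.46 km × 1.692/0.665 = 13.9 km.

13.9 km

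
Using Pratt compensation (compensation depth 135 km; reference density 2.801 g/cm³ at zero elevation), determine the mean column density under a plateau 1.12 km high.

2.78 g/cm³

Pratt balance: ρ_ref D = ρ (D + h).
ρ = ρ_ref D/(D + h) = 2.801 × 135 km/(135 km + 1.12 km) = 2.78 g/cm³.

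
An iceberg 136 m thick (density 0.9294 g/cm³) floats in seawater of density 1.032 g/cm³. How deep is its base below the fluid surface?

Draft d = t ρ_obj/ρ_fluid = 136 m × 0.9294/1.032 = 122 m.

122 m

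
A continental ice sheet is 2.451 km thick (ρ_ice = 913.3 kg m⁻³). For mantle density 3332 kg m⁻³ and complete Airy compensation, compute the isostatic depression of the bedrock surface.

By Archimedes' principle applied to the lithosphere: the ice load ρ_ice t is balanced by mantle displaced below, ρ_m s.
s = t ρ_ice / ρ_m = 2.451 km × 913.3/3332 = 0.672 km.

0.672 km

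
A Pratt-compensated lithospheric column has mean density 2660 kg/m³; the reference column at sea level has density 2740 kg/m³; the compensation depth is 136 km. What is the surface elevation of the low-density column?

4.09 km

ρ_ref D = ρ (D + h) → h = D (ρ_ref − ρ)/ρ.
h = 136 km × (2740 − 2660)/2660 = 4.09 km.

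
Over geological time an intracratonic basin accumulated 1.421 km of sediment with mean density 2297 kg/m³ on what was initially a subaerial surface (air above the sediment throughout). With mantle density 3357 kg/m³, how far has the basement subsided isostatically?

Subaerial load: s = t ρ_sed / ρ_m = 1.421 km × 2297/3357 = 0.972 km.

0.972 km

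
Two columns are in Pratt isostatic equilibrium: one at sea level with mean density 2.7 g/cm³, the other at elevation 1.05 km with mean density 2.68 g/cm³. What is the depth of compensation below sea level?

ρ_ref D = ρ (D + h) → D (ρ_ref − ρ) = ρ h.
D = ρ h/(ρ_ref − ρ) = 2.68 × 1.05 km/(2.7 − 2.68) = 141 km.

141 km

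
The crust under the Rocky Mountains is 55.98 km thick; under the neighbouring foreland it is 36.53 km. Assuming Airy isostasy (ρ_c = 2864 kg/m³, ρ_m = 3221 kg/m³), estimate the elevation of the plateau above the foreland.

Excess crust Δ = 55.98 km − 36.53 km = 19.45 km, split between elevation h and root r with h + r = Δ.
Airy balance ρ_c h = (ρ_m − ρ_c) r gives r = h ρ_c/(ρ_m − ρ_c), so h (1 + ρ_c/(ρ_m − ρ_c)) = Δ, i.e. h = Δ (ρ_m − ρ_c)/ρ_m.
h = 19.45 km × 357/3221 = 2.16 km.

2.16 km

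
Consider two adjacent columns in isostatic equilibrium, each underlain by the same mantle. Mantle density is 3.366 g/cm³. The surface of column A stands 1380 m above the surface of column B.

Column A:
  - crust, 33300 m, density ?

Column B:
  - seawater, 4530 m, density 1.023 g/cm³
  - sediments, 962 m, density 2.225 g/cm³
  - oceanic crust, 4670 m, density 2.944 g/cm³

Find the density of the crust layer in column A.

2.82 g/cm³

Take the compensation level at the base of the deeper column (depth z_c below the surface of column A) and equate Σ ρ_i t_i down to z_c; mantle fills any gap and the z_c terms cancel.
Column A: 33300×ρ + (z_c − 33300)×3.366
Column B: 1380×0 + 4530×1.023 + 962×2.225 + 4670×2.944 + (z_c − 1380 − 10162)×3.366
The z_c×3.366 term appears on both sides and cancels. Collect the known terms of each column as K = Σ(ρt)_known − 3.366 × (depth of known layers): K_A = 0 − 3.366×33300 = −112087.8; K_B = 20523.12 − 3.366×(1380 + 10162) = −18327.252.
Balance: K_A + 33300×ρ = K_B, so ρ = (K_B − K_A)/33300 = 93760.5/33300 = 2.82 g/cm³.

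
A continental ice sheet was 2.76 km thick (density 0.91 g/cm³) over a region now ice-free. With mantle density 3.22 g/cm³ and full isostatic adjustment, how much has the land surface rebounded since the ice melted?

Removing the load lets mantle flow back in; uplift u satisfies ρ_ice t = ρ_m u.
u = t ρ_ice/ρ_m = 2.76 km × 0.91/3.22 = 0.78 km.

0.78 km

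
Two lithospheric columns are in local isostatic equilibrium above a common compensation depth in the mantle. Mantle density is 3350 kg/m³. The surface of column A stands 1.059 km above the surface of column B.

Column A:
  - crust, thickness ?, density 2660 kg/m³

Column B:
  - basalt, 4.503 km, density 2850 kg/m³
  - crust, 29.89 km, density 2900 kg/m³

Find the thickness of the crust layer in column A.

27.9 km

Take the compensation level at the base of the deeper column (depth z_c below the surface of column A) and equate Σ ρ_i t_i down to z_c; mantle fills any gap and the z_c terms cancel.
Column A: x×2660 + (z_c − 0 − x)×3350
Column B: 1.059×0 + 4.503×2850 + 29.89×2900 + (z_c − 1.059 − 34.393)×3350
The z_c×3350 term appears on both sides and cancels. Collect the known terms of each column as K = Σ(ρt)_known − 3350 × (depth of known layers): K_A = 0 − 3350×0 = 0; K_B = 99514.55 − 3350×(1.059 + 34.393) = −19249.65.
Balance: K_A − x×(3350 − 2660) = K_B, so x = (K_A − K_B)/(3350 − 2660) = 19249.7/690 = 27.9 km.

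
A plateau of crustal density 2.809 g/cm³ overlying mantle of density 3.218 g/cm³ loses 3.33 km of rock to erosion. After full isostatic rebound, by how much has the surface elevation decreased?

Rebound u = e ρ_c/ρ_m = 3.33 km × 2.809/3.218 = 2.907 km.
Net surface drop = e − u = 3.33 km − 2.907 km = e (ρ_m − ρ_c)/ρ_m = 0.423 km.

0.423 km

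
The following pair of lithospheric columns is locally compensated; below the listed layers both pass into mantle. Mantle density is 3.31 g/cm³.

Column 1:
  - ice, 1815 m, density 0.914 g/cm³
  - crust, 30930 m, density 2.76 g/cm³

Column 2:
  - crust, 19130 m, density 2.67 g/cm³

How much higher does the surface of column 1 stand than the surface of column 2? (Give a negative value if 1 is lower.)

For any compensation level in the mantle, the mantle terms cancel and isostasy reduces to e = (Σt_1 − Σt_2) − (Σ(ρt)_1 − Σ(ρt)_2) / ρ_m.
Σt_1 = 32745 m; Σt_2 = 19130 m; Σ(ρt)_1 = 87025.71; Σ(ρt)_2 = 51077.1 (in m·g/cm³).
e = (32745 − 19130) − (87025.71 − 51077.1) / 3.31 = 2750 m.

2750 m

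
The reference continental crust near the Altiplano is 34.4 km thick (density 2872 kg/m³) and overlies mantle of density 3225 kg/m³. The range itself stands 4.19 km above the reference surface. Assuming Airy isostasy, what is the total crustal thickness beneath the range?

72.7 km

Root depth r = h ρ_c / (ρ_m − ρ_c) = 4.19 km × 2872 / 353 = 34.09 km.
Total thickness = T + h + r = 34.4 km + 4.19 km + 34.09 km = 72.7 km.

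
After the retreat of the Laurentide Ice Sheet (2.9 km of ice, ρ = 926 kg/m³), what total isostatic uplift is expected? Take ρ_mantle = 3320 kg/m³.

0.809 km

Removing the load lets mantle flow back in; uplift u satisfies ρ_ice t = ρ_m u.
u = t ρ_ice/ρ_m = 2.9 km × 926/3320 = 0.809 km.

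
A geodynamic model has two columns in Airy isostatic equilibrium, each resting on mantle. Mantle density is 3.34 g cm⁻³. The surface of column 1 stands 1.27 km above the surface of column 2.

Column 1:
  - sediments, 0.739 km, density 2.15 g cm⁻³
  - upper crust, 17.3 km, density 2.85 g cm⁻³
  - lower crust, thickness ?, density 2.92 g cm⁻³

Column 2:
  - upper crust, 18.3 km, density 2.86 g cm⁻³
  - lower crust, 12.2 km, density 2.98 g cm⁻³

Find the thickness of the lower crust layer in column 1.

19.2 km

Take the compensation level at the base of the deeper column (depth z_c below the surface of column 1) and equate Σ ρ_i t_i down to z_c; mantle fills any gap and the z_c terms cancel.
Column 1: 0.739×2.15 + 17.3×2.85 + x×2.92 + (z_c − 18.039 − x)×3.34
Column 2: 1.27×0 + 18.3×2.86 + 12.2×2.98 + (z_c − 1.27 − 30.5)×3.34
The z_c×3.34 term appears on both sides and cancels. Collect the known terms of each column as K = Σ(ρt)_known − 3.34 × (depth of known layers): K_1 = 50.89385 − 3.34×18.039 = −9.35641; K_2 = 88.694 − 3.34×(1.27 + 30.5) = −17.4178.
Balance: K_1 − x×(3.34 − 2.92) = K_2, so x = (K_1 − K_2)/(3.34 − 2.92) = 8.06139/0.42 = 19.2 km.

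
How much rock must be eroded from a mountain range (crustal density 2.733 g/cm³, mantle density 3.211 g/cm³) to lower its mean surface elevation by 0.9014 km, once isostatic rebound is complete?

Net drop Δ = e − u = e − e ρ_c/ρ_m = e (ρ_m − ρ_c)/ρ_m.
e = Δ ρ_m/(ρ_m − ρ_c) = 0.9014 km × 3.211/0.478 = 6.06 km.

6.06 km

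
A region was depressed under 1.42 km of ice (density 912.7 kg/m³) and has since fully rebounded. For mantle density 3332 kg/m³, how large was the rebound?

0.389 km

Removing the load lets mantle flow back in; uplift u satisfies ρ_ice t = ρ_m u.
u = t ρ_ice/ρ_m = 1.42 km × 912.7/3332 = 0.389 km.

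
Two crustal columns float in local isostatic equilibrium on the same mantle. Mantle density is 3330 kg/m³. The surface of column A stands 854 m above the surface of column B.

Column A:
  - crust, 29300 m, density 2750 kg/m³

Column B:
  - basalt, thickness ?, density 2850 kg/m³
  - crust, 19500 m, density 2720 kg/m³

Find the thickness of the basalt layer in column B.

Take the compensation level at the base of the deeper column (depth z_c below the surface of column A) and equate Σ ρ_i t_i down to z_c; mantle fills any gap and the z_c terms cancel.
Column A: 29300×2750 + (z_c − 29300)×3330
Column B: 854×0 + x×2850 + 19500×2720 + (z_c − 854 − 19500 − x)×3330
The z_c×3330 term appears on both sides and cancels. Collect the known terms of each column as K = Σ(ρt)_known − 3330 × (depth of known layers): K_A = 80575000 − 3330×29300 = −16994000; K_B = 53040000 − 3330×(854 + 19500) = −14738820.
Balance: K_A = K_B − x×(3330 − 2850), so x = (K_B − K_A)/(3330 − 2850) = 2255180/480 = 4700 m.

4700 m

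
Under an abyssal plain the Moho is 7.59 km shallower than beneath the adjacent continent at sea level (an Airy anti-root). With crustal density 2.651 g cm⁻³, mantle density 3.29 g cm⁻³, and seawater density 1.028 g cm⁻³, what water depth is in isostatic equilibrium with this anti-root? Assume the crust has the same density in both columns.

Replacing a thickness d of crust by seawater at the top must be balanced by replacing crust with mantle at the base: d (ρ_c − ρ_w) = a (ρ_m − ρ_c).
d = a (ρ_m − ρ_c)/(ρ_c − ρ_w) = 7.59 km × 0.639/1.623 = 2.99 km.

2.99 km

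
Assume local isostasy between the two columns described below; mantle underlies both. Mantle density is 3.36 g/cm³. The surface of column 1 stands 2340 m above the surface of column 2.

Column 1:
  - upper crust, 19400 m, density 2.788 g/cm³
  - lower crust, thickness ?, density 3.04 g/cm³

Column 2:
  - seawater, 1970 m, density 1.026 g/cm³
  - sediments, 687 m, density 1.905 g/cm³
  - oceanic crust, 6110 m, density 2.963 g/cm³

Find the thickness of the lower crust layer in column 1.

15000 m

Take the compensation level at the base of the deeper column (depth z_c below the surface of column 1) and equate Σ ρ_i t_i down to z_c; mantle fills any gap and the z_c terms cancel.
Column 1: 19400×2.788 + x×3.04 + (z_c − 19400 − x)×3.36
Column 2: 2340×0 + 1970×1.026 + 687×1.905 + 6110×2.963 + (z_c − 2340 − 8767)×3.36
The z_c×3.36 term appears on both sides and cancels. Collect the known terms of each column as K = Σ(ρt)_known − 3.36 × (depth of known layers): K_1 = 54087.2 − 3.36×19400 = −11096.8; K_2 = 21433.885 − 3.36×(2340 + 8767) = −15885.635.
Balance: K_1 − x×(3.36 − 3.04) = K_2, so x = (K_1 − K_2)/(3.36 − 3.04) = 4788.84/0.32 = 15000 m.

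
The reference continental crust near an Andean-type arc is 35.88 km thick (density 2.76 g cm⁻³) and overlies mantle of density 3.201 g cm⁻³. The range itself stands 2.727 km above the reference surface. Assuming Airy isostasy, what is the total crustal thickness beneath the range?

Root depth r = h ρ_c / (ρ_m − ρ_c) = 2.727 km × 2.76 / 0.441 = 17.07 km.
Total thickness = T + h + r = 35.88 km + 2.727 km + 17.07 km = 55.7 km.

55.7 km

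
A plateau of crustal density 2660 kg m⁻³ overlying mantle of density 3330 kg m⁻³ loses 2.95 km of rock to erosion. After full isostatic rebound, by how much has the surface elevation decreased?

0.594 km

Rebound u = e ρ_c/ρ_m = 2.95 km × 2660/3330 = 2.356 km.
Net surface drop = e − u = 2.95 km − 2.356 km = e (ρ_m − ρ_c)/ρ_m = 0.594 km.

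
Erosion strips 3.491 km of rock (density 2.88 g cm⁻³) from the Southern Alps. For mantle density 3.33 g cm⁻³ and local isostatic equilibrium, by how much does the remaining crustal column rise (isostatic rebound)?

Unloading: uplift u = e ρ_c/ρ_m = 3.491 km × 2.88/3.33 = 3.02 km.

3.02 km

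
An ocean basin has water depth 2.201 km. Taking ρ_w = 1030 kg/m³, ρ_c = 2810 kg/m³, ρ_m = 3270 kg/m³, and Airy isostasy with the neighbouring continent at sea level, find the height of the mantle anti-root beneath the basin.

In Airy isostatic equilibrium: replacing crust with seawater at the top is compensated by replacing crust with mantle at the base: d (ρ_c − ρ_w) = a (ρ_m − ρ_c).
a = d (ρ_c − ρ_w)/(ρ_m − ρ_c) = 2.201 km × 1780/460 = 8.52 km.

8.52 km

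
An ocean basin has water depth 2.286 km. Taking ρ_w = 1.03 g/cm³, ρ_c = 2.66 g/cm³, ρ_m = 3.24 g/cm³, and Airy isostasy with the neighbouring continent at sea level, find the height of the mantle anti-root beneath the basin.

6.42 km

For local isostatic compensation: replacing crust with seawater at the top is compensated by replacing crust with mantle at the base: d (ρ_c − ρ_w) = a (ρ_m − ρ_c).
a = d (ρ_c − ρ_w)/(ρ_m − ρ_c) = 2.286 km × 1.63/0.58 = 6.42 km.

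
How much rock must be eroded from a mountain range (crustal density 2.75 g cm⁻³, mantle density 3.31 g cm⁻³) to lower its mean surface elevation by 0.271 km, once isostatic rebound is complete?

1.6 km

Net drop Δ = e − u = e − e ρ_c/ρ_m = e (ρ_m − ρ_c)/ρ_m.
e = Δ ρ_m/(ρ_m − ρ_c) = 0.271 km × 3.31/0.56 = 1.6 km.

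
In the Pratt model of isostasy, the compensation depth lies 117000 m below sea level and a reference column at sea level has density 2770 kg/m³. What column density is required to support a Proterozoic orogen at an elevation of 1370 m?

Pratt balance: ρ_ref D = ρ (D + h).
ρ = ρ_ref D/(D + h) = 2770 × 117000 m/(117000 m + 1370 m) = 2740 kg/m³.

2740 kg/m³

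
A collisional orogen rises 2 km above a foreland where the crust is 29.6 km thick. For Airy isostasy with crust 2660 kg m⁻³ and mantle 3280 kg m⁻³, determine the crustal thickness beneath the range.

Root depth r = h ρ_c / (ρ_m − ρ_c) = 2 km × 2660 / 620 = 8.581 km.
Total thickness = T + h + r = 29.6 km + 2 km + 8.581 km = 40.2 km.

40.2 km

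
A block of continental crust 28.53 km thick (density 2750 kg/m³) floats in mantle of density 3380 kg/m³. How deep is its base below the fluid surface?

Draft d = t ρ_obj/ρ_fluid = 28.53 km × 2750/3380 = 23.2 km.

23.2 km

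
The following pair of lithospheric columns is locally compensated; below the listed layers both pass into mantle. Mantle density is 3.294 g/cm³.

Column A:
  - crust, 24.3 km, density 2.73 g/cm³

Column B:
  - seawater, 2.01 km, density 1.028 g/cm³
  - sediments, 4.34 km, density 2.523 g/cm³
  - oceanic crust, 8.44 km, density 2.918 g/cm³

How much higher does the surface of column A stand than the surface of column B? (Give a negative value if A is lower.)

For any compensation level in the mantle, the mantle terms cancel and isostasy reduces to e = (Σt_A − Σt_B) − (Σ(ρt)_A − Σ(ρt)_B) / ρ_m.
Σt_A = 24.3 km; Σt_B = 14.79 km; Σ(ρt)_A = 66.339; Σ(ρt)_B = 37.64402 (in km·g/cm³).
e = (24.3 − 14.79) − (66.339 − 37.64402) / 3.294 = 0.799 km.

0.799 km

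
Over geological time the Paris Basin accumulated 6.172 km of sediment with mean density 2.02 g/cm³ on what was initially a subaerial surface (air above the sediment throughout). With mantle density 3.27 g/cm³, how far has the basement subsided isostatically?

3.81 km

Subaerial load: s = t ρ_sed / ρ_m = 6.172 km × 2.02/3.27 = 3.81 km.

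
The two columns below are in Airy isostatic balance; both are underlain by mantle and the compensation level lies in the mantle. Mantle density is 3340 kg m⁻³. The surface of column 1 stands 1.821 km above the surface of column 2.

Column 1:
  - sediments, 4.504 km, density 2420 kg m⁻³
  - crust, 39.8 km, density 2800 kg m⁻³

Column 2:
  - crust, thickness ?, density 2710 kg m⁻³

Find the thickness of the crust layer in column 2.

Take the compensation level at the base of the deeper column (depth z_c below the surface of column 1) and equate Σ ρ_i t_i down to z_c; mantle fills any gap and the z_c terms cancel.
Column 1: 4.504×2420 + 39.8×2800 + (z_c − 44.304)×3340
Column 2: 1.821×0 + x×2710 + (z_c − 1.821 − 0 − x)×3340
The z_c×3340 term appears on both sides and cancels. Collect the known terms of each column as K = Σ(ρt)_known − 3340 × (depth of known layers): K_1 = 122339.68 − 3340×44.304 = −25635.68; K_2 = 0 − 3340×(1.821 + 0) = −6082.14.
Balance: K_1 = K_2 − x×(3340 − 2710), so x = (K_2 − K_1)/(3340 − 2710) = 19553.5/630 = 31 km.

31 km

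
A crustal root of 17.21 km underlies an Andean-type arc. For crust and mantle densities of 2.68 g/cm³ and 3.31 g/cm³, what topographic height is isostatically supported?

4.05 km

Balancing pressure at the compensation depth: ρ_c h = (ρ_m − ρ_c) r.
h = r (ρ_m − ρ_c) / ρ_c = 17.21 km × (3.31 − 2.68) / 2.68 = 4.05 km.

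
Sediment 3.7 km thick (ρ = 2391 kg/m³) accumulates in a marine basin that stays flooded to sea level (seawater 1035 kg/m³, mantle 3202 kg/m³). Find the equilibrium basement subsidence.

Submarine loading: the sediment displaces seawater, and the subsidence is in turn flooded, so s (ρ_m − ρ_w) = t (ρ_sed − ρ_w).
s = 3.7 km × (2391 − 1035) / (3202 − 1035) = 2.32 km.

2.32 km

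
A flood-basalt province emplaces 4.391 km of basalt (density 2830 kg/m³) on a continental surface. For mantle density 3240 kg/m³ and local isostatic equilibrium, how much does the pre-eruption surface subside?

Subaerial loading: s = t ρ_load / ρ_m.
s = 4.391 km × 2830/3240 = 3.84 km.

3.84 km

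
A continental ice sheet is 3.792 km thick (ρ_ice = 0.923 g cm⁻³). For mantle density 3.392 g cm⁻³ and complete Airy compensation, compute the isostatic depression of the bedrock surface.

For local isostatic compensation: the ice load ρ_ice t is balanced by mantle displaced below, ρ_m s.
s = t ρ_ice / ρ_m = 3.792 km × 0.923/3.392 = 1.03 km.

1.03 km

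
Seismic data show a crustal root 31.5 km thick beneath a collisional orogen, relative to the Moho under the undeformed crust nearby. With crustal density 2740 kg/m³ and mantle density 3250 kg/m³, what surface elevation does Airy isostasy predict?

For local isostatic compensation: ρ_c h = (ρ_m − ρ_c) r.
h = r (ρ_m − ρ_c) / ρ_c = 31.5 km × (3250 − 2740) / 2740 = 5.86 km.

5.86 km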